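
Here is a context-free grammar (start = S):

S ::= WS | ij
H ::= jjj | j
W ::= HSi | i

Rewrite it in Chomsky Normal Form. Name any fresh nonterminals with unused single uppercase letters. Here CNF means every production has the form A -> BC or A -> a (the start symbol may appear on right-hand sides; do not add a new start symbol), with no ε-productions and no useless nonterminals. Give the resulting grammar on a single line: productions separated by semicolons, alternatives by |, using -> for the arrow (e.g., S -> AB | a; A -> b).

S -> BA | WS; A -> j; B -> i; C -> AA; D -> SB; H -> j | AC; W -> i | HD

No ε-productions.
No unit productions to eliminate.
TERM: introduce B -> i, A -> j and substitute in every rule of length ≥2.
BIN: H -> AAA becomes H -> AC, C -> AA; W -> HSB becomes W -> HD, D -> SB.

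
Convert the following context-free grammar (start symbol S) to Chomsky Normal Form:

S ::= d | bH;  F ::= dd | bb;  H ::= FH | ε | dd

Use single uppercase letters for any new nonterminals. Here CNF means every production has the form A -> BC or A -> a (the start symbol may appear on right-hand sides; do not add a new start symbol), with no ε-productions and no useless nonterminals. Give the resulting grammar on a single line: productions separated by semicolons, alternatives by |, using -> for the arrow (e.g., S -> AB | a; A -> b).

Nullable: {H}; after ε-elimination: S -> b | d | bH; F -> bb | dd; H -> F | FH | dd.
After unit-elimination: S -> b | d | bH; F -> bb | dd; H -> FH | bb | dd.
TERM: introduce A -> b, B -> d and substitute in every rule of length ≥2.

S -> b | d | AH; A -> b; B -> d; F -> AA | BB; H -> AA | BB | FH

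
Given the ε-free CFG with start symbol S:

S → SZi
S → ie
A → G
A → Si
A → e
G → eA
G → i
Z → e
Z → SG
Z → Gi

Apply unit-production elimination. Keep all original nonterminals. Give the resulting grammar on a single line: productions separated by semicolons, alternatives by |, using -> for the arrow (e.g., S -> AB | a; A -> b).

S -> ie | SZi; A -> e | i | Si | eA; G -> i | eA; Z -> e | Gi | SG

Unit productions: A->G.
Unit pairs (A ⇒* B via units): (A,G).
S: inherits non-unit rules of {S} → SZi | ie.
A: inherits non-unit rules of {A, G} → Si | e | eA | i.
G: inherits non-unit rules of {G} → eA | i.
Z: inherits non-unit rules of {Z} → Gi | SG | e.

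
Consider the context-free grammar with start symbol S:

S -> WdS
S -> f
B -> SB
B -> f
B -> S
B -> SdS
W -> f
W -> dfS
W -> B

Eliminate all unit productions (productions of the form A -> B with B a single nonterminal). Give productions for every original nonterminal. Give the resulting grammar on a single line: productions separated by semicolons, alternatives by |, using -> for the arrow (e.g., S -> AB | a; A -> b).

Unit productions: B->S, W->B.
Unit pairs (A ⇒* B via units): (B,S), (W,B), (W,S).
S: inherits non-unit rules of {S} → WdS | f.
B: inherits non-unit rules of {B, S} → SB | SdS | WdS | f.
W: inherits non-unit rules of {B, S, W} → SB | SdS | WdS | dfS | f.

S -> f | WdS; B -> f | SB | SdS | WdS; W -> f | SB | SdS | WdS | dfS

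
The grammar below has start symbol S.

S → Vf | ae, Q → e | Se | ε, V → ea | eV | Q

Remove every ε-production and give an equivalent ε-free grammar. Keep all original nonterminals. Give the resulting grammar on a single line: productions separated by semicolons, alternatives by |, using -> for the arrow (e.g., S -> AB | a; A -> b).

Nullable set: {Q, V}.
S -> Vf: V nullable, giving Vf | f.
Drop Q -> ε.
V -> Q: Q nullable, giving Q.
V -> eV: V nullable, giving e | eV.
Unchanged (no nullable symbols): S -> ae; Q -> Se; Q -> e; V -> ea.

S -> f | Vf | ae; Q -> e | Se; V -> Q | e | eV | ea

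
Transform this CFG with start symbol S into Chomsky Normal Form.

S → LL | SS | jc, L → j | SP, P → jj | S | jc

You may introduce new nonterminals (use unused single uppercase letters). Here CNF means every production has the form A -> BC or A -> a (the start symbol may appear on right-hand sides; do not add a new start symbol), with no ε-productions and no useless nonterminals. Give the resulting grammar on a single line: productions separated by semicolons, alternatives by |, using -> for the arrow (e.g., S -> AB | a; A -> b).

S -> AB | LL | SS; A -> j; B -> c; L -> j | SP; P -> AA | AB | LL | SS

No ε-productions.
After unit-elimination: S -> LL | SS | jc; L -> j | SP; P -> LL | SS | jc | jj.
TERM: introduce B -> c, A -> j and substitute in every rule of length ≥2.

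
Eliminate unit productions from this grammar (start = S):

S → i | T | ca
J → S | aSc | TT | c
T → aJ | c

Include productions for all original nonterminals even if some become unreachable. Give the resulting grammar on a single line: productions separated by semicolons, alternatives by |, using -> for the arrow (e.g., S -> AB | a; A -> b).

Unit productions: J->S, S->T.
Unit pairs (A ⇒* B via units): (J,S), (J,T), (S,T).
S: inherits non-unit rules of {S, T} → aJ | c | ca | i.
J: inherits non-unit rules of {J, S, T} → TT | aJ | aSc | c | ca | i.
T: inherits non-unit rules of {T} → aJ | c.

S -> c | i | aJ | ca; J -> c | i | TT | aJ | ca | aSc; T -> c | aJ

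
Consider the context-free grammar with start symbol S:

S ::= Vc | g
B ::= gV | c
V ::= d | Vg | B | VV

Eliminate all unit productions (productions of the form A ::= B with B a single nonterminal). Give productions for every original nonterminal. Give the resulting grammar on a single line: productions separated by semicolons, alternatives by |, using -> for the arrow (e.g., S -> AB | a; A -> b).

Unit productions: V->B.
Unit pairs (A ⇒* B via units): (V,B).
S: inherits non-unit rules of {S} → Vc | g.
B: inherits non-unit rules of {B} → c | gV.
V: inherits non-unit rules of {B, V} → VV | Vg | c | d | gV.

S -> g | Vc; B -> c | gV; V -> c | d | VV | Vg | gV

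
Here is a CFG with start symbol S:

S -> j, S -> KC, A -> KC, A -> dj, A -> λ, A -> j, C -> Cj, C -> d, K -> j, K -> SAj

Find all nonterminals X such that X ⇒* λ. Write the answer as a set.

{A}

Directly nullable (have an ε-rule): {A}.
Not nullable: C, K, S — each has a terminal in every rule's right-hand side or depends on a non-nullable symbol.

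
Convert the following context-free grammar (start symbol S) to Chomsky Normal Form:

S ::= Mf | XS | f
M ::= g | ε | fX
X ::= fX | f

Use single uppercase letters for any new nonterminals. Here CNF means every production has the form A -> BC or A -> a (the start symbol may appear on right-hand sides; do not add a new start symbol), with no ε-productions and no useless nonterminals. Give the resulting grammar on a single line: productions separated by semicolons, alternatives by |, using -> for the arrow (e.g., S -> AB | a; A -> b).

Nullable: {M}; after ε-elimination: S -> f | Mf | XS; M -> g | fX; X -> f | fX.
No unit productions to eliminate.
TERM: introduce A -> f and substitute in every rule of length ≥2.

S -> f | MA | XS; A -> f; M -> g | AX; X -> f | AX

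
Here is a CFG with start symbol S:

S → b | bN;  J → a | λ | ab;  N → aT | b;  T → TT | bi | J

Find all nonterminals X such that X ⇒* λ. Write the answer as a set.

{J, T}

Directly nullable (have an ε-rule): {J}.
T is nullable via T -> J (every symbol on the right is already known nullable).
Not nullable: N, S — each has a terminal in every rule's right-hand side or depends on a non-nullable symbol.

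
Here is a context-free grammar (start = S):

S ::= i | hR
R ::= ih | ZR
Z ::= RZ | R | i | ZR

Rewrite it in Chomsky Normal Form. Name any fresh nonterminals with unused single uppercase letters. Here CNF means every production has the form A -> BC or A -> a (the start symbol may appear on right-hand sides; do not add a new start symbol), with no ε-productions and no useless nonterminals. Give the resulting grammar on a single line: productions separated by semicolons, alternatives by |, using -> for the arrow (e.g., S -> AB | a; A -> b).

S -> i | BR; A -> i; B -> h; R -> AB | ZR; Z -> i | AB | RZ | ZR

No ε-productions.
After unit-elimination: S -> i | hR; R -> ZR | ih; Z -> i | RZ | ZR | ih.
TERM: introduce B -> h, A -> i and substitute in every rule of length ≥2.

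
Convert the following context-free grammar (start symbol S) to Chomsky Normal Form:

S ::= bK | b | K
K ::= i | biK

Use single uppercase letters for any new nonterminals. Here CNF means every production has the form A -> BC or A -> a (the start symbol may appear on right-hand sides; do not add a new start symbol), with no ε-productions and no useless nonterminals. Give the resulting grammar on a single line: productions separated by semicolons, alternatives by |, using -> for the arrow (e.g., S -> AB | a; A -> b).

S -> b | i | AD | AK; A -> b; B -> i; C -> BK; D -> BK; K -> i | AC

No ε-productions.
After unit-elimination: S -> b | i | bK | biK; K -> i | biK.
TERM: introduce A -> b, B -> i and substitute in every rule of length ≥2.
BIN: K -> ABK becomes K -> AC, C -> BK; S -> ABK becomes S -> AD, D -> BK.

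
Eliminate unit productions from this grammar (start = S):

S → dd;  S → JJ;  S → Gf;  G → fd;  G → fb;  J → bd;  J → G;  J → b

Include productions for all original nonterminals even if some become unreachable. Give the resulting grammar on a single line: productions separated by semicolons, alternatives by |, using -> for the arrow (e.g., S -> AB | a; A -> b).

Unit productions: J->G.
Unit pairs (A ⇒* B via units): (J,G).
S: inherits non-unit rules of {S} → Gf | JJ | dd.
G: inherits non-unit rules of {G} → fb | fd.
J: inherits non-unit rules of {G, J} → b | bd | fb | fd.

S -> Gf | JJ | dd; G -> fb | fd; J -> b | bd | fb | fd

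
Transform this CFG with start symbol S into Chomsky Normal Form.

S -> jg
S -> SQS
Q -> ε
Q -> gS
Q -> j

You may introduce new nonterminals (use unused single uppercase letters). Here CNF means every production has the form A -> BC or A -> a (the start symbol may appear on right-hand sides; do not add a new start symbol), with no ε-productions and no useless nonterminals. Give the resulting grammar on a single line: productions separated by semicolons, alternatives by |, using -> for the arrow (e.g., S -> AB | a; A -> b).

S -> BA | SC | SS; A -> g; B -> j; C -> QS; Q -> j | AS

Nullable: {Q}; after ε-elimination: S -> SS | jg | SQS; Q -> j | gS.
No unit productions to eliminate.
TERM: introduce A -> g, B -> j and substitute in every rule of length ≥2.
BIN: S -> SQS becomes S -> SC, C -> QS.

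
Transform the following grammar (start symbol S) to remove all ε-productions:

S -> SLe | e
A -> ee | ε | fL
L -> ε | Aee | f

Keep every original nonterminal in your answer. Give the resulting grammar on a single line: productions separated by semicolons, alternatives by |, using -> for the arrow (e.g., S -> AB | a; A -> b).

Nullable set: {A, L}.
S -> SLe: L nullable, giving SLe | Se.
Drop A -> ε.
A -> fL: L nullable, giving f | fL.
Drop L -> ε.
L -> Aee: A nullable, giving Aee | ee.
Unchanged (no nullable symbols): S -> e; A -> ee; L -> f.

S -> e | Se | SLe; A -> f | ee | fL; L -> f | ee | Aee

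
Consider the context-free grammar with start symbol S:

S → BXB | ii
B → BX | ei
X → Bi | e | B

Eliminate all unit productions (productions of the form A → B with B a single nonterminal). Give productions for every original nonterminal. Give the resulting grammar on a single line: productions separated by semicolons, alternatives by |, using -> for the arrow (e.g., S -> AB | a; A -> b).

Unit productions: X->B.
Unit pairs (A ⇒* B via units): (X,B).
S: inherits non-unit rules of {S} → BXB | ii.
B: inherits non-unit rules of {B} → BX | ei.
X: inherits non-unit rules of {B, X} → BX | Bi | e | ei.

S -> ii | BXB; B -> BX | ei; X -> e | BX | Bi | ei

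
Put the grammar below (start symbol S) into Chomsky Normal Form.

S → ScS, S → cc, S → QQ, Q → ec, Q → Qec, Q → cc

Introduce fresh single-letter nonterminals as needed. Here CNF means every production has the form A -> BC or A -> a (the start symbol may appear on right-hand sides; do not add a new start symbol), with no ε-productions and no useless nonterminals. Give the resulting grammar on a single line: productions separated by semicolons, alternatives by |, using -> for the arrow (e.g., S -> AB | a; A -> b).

No ε-productions.
No unit productions to eliminate.
TERM: introduce B -> c, A -> e and substitute in every rule of length ≥2.
BIN: Q -> QAB becomes Q -> QC, C -> AB; S -> SBS becomes S -> SD, D -> BS.

S -> BB | QQ | SD; A -> e; B -> c; C -> AB; D -> BS; Q -> AB | BB | QC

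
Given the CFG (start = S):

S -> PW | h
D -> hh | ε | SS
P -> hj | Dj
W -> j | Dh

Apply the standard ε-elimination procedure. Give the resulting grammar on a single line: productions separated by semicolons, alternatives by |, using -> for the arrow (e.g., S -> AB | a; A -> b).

S -> h | PW; D -> SS | hh; P -> j | Dj | hj; W -> h | j | Dh

Nullable set: {D}.
Drop D -> ε.
P -> Dj: D nullable, giving Dj | j.
W -> Dh: D nullable, giving Dh | h.
Unchanged (no nullable symbols): S -> PW; S -> h; D -> SS; D -> hh; P -> hj; W -> j.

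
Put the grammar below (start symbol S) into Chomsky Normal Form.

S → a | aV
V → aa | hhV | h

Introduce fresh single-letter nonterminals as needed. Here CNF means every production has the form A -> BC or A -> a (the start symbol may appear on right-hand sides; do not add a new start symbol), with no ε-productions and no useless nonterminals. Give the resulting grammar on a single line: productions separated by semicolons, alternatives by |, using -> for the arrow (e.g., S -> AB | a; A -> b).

No ε-productions.
No unit productions to eliminate.
TERM: introduce A -> a, B -> h and substitute in every rule of length ≥2.
BIN: V -> BBV becomes V -> BC, C -> BV.

S -> a | AV; A -> a; B -> h; C -> BV; V -> h | AA | BC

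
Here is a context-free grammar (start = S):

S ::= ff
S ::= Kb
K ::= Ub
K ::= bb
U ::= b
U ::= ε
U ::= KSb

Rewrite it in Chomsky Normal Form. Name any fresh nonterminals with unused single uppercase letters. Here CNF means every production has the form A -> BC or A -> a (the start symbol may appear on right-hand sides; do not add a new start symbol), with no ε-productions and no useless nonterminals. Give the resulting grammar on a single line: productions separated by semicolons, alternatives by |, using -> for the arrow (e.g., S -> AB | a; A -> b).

Nullable: {U}; after ε-elimination: S -> Kb | ff; K -> b | Ub | bb; U -> b | KSb.
No unit productions to eliminate.
TERM: introduce A -> b, B -> f and substitute in every rule of length ≥2.
BIN: U -> KSA becomes U -> KC, C -> SA.

S -> BB | KA; A -> b; B -> f; C -> SA; K -> b | AA | UA; U -> b | KC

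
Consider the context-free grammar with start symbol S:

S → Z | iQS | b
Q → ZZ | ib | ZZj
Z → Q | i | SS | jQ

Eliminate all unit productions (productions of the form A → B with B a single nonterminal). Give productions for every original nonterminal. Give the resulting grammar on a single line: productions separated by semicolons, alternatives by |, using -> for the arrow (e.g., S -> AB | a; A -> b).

Unit productions: S->Z, Z->Q.
Unit pairs (A ⇒* B via units): (S,Q), (S,Z), (Z,Q).
S: inherits non-unit rules of {Q, S, Z} → SS | ZZ | ZZj | b | i | iQS | ib | jQ.
Q: inherits non-unit rules of {Q} → ZZ | ZZj | ib.
Z: inherits non-unit rules of {Q, Z} → SS | ZZ | ZZj | i | ib | jQ.

S -> b | i | SS | ZZ | ib | jQ | ZZj | iQS; Q -> ZZ | ib | ZZj; Z -> i | SS | ZZ | ib | jQ | ZZj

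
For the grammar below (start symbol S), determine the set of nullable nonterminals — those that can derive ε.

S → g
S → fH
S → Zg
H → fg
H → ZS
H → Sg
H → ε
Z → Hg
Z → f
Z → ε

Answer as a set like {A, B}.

Directly nullable (have an ε-rule): {H, Z}.
Not nullable: S — each has a terminal in every rule's right-hand side or depends on a non-nullable symbol.

{H, Z}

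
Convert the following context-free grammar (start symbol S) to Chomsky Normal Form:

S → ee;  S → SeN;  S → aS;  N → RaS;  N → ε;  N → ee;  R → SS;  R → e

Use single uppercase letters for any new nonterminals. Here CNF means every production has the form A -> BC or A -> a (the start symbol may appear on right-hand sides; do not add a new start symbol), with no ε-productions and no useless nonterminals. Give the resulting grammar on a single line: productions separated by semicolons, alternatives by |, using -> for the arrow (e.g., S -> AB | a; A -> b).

S -> AS | BB | SB | SD; A -> a; B -> e; C -> AS; D -> BN; N -> BB | RC; R -> e | SS

Nullable: {N}; after ε-elimination: S -> Se | aS | ee | SeN; N -> ee | RaS; R -> e | SS.
No unit productions to eliminate.
TERM: introduce A -> a, B -> e and substitute in every rule of length ≥2.
BIN: N -> RAS becomes N -> RC, C -> AS; S -> SBN becomes S -> SD, D -> BN.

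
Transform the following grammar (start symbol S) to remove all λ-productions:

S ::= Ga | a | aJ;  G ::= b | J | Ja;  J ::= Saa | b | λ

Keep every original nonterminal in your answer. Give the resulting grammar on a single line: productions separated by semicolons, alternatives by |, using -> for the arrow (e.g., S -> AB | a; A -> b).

S -> a | Ga | aJ; G -> J | a | b | Ja; J -> b | Saa

Nullable set: {G, J}.
S -> Ga: G nullable, giving Ga | a.
S -> aJ: J nullable, giving a | aJ.
G -> J: J nullable, giving J.
G -> Ja: J nullable, giving Ja | a.
Drop J -> λ.
Unchanged (no nullable symbols): S -> a; G -> b; J -> Saa; J -> b.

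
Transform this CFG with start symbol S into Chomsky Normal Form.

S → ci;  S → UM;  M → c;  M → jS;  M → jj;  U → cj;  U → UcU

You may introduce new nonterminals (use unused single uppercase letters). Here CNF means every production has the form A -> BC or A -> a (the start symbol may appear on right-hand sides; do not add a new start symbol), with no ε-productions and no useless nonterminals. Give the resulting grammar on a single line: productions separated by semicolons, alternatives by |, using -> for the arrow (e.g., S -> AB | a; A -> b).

No ε-productions.
No unit productions to eliminate.
TERM: introduce B -> c, C -> i, A -> j and substitute in every rule of length ≥2.
BIN: U -> UBU becomes U -> UD, D -> BU.

S -> BC | UM; A -> j; B -> c; C -> i; D -> BU; M -> c | AA | AS; U -> BA | UD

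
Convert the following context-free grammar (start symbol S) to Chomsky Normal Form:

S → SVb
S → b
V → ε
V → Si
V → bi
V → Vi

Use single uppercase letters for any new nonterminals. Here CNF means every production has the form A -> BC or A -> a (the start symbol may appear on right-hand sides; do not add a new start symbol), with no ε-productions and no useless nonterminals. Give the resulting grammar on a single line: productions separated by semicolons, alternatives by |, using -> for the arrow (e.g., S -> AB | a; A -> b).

Nullable: {V}; after ε-elimination: S -> b | Sb | SVb; V -> i | Si | Vi | bi.
No unit productions to eliminate.
TERM: introduce A -> b, B -> i and substitute in every rule of length ≥2.
BIN: S -> SVA becomes S -> SC, C -> VA.

S -> b | SA | SC; A -> b; B -> i; C -> VA; V -> i | AB | SB | VB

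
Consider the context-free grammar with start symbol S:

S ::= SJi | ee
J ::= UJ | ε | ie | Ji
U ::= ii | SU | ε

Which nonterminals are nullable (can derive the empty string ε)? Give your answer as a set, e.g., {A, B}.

{J, U}

Directly nullable (have an ε-rule): {J, U}.
Not nullable: S — each has a terminal in every rule's right-hand side or depends on a non-nullable symbol.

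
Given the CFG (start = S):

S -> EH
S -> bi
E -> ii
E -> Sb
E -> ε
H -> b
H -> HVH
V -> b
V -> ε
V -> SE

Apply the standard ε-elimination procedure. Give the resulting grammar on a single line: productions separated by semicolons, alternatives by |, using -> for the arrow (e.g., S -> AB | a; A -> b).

Nullable set: {E, V}.
S -> EH: E nullable, giving EH | H.
Drop E -> ε.
H -> HVH: V nullable, giving HH | HVH.
Drop V -> ε.
V -> SE: E nullable, giving S | SE.
Unchanged (no nullable symbols): S -> bi; E -> Sb; E -> ii; H -> b; V -> b.

S -> H | EH | bi; E -> Sb | ii; H -> b | HH | HVH; V -> S | b | SE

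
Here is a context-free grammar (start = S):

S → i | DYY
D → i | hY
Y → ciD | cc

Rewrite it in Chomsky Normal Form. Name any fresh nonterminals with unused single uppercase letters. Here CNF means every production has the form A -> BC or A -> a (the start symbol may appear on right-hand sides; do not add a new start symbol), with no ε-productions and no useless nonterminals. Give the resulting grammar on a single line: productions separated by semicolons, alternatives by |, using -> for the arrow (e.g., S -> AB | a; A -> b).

No ε-productions.
No unit productions to eliminate.
TERM: introduce B -> c, A -> h, C -> i and substitute in every rule of length ≥2.
BIN: S -> DYY becomes S -> DE, E -> YY; Y -> BCD becomes Y -> BF, F -> CD.

S -> i | DE; A -> h; B -> c; C -> i; D -> i | AY; E -> YY; F -> CD; Y -> BB | BF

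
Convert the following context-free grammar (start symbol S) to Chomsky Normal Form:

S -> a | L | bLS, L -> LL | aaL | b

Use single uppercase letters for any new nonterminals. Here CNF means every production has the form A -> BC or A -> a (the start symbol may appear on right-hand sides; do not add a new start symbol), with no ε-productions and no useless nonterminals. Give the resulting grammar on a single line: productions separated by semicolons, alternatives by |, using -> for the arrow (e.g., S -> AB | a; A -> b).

No ε-productions.
After unit-elimination: S -> a | b | LL | aaL | bLS; L -> b | LL | aaL.
TERM: introduce A -> a, B -> b and substitute in every rule of length ≥2.
BIN: L -> AAL becomes L -> AC, C -> AL; S -> AAL becomes S -> AD, D -> AL; S -> BLS becomes S -> BE, E -> LS.

S -> a | b | AD | BE | LL; A -> a; B -> b; C -> AL; D -> AL; E -> LS; L -> b | AC | LL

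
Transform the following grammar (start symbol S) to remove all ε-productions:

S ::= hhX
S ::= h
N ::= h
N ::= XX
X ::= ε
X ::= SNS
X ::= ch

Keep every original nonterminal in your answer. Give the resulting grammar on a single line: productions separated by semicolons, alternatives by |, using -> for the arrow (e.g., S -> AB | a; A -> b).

Nullable set: {N, X}.
S -> hhX: X nullable, giving hh | hhX.
N -> XX: X, X nullable, giving X | XX.
Drop X -> ε.
X -> SNS: N nullable, giving SNS | SS.
Unchanged (no nullable symbols): S -> h; N -> h; X -> ch.

S -> h | hh | hhX; N -> X | h | XX; X -> SS | ch | SNS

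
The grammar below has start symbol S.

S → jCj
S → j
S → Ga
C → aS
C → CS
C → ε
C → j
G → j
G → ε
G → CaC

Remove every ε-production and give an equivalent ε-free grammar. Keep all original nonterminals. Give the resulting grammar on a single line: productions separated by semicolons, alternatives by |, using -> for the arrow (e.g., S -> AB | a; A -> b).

Nullable set: {C, G}.
S -> Ga: G nullable, giving Ga | a.
S -> jCj: C nullable, giving jCj | jj.
Drop C -> ε.
C -> CS: C nullable, giving CS | S.
Drop G -> ε.
G -> CaC: C, C nullable, giving Ca | CaC | a | aC.
Unchanged (no nullable symbols): S -> j; C -> aS; C -> j; G -> j.

S -> a | j | Ga | jj | jCj; C -> S | j | CS | aS; G -> a | j | Ca | aC | CaC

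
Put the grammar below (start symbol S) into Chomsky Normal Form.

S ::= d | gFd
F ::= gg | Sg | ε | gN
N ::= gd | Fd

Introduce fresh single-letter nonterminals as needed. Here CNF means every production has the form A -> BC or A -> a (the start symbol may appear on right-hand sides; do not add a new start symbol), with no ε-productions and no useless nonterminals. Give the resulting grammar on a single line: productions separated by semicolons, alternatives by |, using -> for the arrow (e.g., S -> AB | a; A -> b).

Nullable: {F}; after ε-elimination: S -> d | gd | gFd; F -> Sg | gN | gg; N -> d | Fd | gd.
No unit productions to eliminate.
TERM: introduce B -> d, A -> g and substitute in every rule of length ≥2.
BIN: S -> AFB becomes S -> AC, C -> FB.

S -> d | AB | AC; A -> g; B -> d; C -> FB; F -> AA | AN | SA; N -> d | AB | FB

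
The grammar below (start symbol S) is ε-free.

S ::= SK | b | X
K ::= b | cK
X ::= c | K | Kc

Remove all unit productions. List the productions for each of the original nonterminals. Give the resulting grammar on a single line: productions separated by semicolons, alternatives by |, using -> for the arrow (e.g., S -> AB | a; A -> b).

Unit productions: S->X, X->K.
Unit pairs (A ⇒* B via units): (S,K), (S,X), (X,K).
S: inherits non-unit rules of {K, S, X} → Kc | SK | b | c | cK.
K: inherits non-unit rules of {K} → b | cK.
X: inherits non-unit rules of {K, X} → Kc | b | c | cK.

S -> b | c | Kc | SK | cK; K -> b | cK; X -> b | c | Kc | cK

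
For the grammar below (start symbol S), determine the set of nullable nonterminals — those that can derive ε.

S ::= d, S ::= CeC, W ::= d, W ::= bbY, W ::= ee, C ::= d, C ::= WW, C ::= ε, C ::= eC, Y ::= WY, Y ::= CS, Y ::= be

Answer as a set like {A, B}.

{C}

Directly nullable (have an ε-rule): {C}.
Not nullable: S, W, Y — each has a terminal in every rule's right-hand side or depends on a non-nullable symbol.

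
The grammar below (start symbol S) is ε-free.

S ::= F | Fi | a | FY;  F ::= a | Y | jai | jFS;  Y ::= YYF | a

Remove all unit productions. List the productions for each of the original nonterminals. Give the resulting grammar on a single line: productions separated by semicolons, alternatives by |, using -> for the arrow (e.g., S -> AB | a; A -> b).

Unit productions: F->Y, S->F.
Unit pairs (A ⇒* B via units): (F,Y), (S,F), (S,Y).
S: inherits non-unit rules of {F, S, Y} → FY | Fi | YYF | a | jFS | jai.
F: inherits non-unit rules of {F, Y} → YYF | a | jFS | jai.
Y: inherits non-unit rules of {Y} → YYF | a.

S -> a | FY | Fi | YYF | jFS | jai; F -> a | YYF | jFS | jai; Y -> a | YYF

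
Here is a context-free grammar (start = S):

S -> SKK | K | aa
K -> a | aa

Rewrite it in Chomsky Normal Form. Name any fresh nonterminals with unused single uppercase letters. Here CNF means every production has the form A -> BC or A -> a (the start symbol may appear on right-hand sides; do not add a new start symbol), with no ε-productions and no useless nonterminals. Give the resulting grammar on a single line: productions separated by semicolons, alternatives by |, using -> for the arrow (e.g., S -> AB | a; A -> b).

S -> a | AA | SB; A -> a; B -> KK; K -> a | AA

No ε-productions.
After unit-elimination: S -> a | aa | SKK; K -> a | aa.
TERM: introduce A -> a and substitute in every rule of length ≥2.
BIN: S -> SKK becomes S -> SB, B -> KK.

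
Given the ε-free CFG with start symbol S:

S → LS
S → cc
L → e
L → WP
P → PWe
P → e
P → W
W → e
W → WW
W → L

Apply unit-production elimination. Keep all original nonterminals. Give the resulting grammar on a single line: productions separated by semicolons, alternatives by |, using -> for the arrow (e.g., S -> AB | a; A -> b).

S -> LS | cc; L -> e | WP; P -> e | WP | WW | PWe; W -> e | WP | WW

Unit productions: P->W, W->L.
Unit pairs (A ⇒* B via units): (P,L), (P,W), (W,L).
S: inherits non-unit rules of {S} → LS | cc.
L: inherits non-unit rules of {L} → WP | e.
P: inherits non-unit rules of {L, P, W} → PWe | WP | WW | e.
W: inherits non-unit rules of {L, W} → WP | WW | e.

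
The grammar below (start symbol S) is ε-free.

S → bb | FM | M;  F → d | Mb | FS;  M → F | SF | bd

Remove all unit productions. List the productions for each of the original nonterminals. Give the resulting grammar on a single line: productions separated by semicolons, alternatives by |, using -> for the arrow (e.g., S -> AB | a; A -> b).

S -> d | FM | FS | Mb | SF | bb | bd; F -> d | FS | Mb; M -> d | FS | Mb | SF | bd

Unit productions: M->F, S->M.
Unit pairs (A ⇒* B via units): (M,F), (S,F), (S,M).
S: inherits non-unit rules of {F, M, S} → FM | FS | Mb | SF | bb | bd | d.
F: inherits non-unit rules of {F} → FS | Mb | d.
M: inherits non-unit rules of {F, M} → FS | Mb | SF | bd | d.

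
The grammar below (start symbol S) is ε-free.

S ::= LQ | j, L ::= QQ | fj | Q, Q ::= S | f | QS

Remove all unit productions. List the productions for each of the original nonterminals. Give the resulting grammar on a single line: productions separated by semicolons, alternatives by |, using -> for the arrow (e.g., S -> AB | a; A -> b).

Unit productions: L->Q, Q->S.
Unit pairs (A ⇒* B via units): (L,Q), (L,S), (Q,S).
S: inherits non-unit rules of {S} → LQ | j.
L: inherits non-unit rules of {L, Q, S} → LQ | QQ | QS | f | fj | j.
Q: inherits non-unit rules of {Q, S} → LQ | QS | f | j.

S -> j | LQ; L -> f | j | LQ | QQ | QS | fj; Q -> f | j | LQ | QS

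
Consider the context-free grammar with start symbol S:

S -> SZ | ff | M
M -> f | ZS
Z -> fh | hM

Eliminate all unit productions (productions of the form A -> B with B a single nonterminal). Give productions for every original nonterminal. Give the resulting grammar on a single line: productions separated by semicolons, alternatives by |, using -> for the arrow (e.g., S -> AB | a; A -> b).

S -> f | SZ | ZS | ff; M -> f | ZS; Z -> fh | hM

Unit productions: S->M.
Unit pairs (A ⇒* B via units): (S,M).
S: inherits non-unit rules of {M, S} → SZ | ZS | f | ff.
M: inherits non-unit rules of {M} → ZS | f.
Z: inherits non-unit rules of {Z} → fh | hM.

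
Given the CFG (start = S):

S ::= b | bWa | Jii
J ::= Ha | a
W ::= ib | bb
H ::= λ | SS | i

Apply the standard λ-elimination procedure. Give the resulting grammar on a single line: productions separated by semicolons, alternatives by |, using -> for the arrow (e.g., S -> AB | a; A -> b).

Nullable set: {H}.
Drop H -> λ.
J -> Ha: H nullable, giving Ha | a.
Unchanged (no nullable symbols): S -> Jii; S -> b; S -> bWa; H -> SS; H -> i; J -> a; W -> bb; W -> ib.

S -> b | Jii | bWa; H -> i | SS; J -> a | Ha; W -> bb | ib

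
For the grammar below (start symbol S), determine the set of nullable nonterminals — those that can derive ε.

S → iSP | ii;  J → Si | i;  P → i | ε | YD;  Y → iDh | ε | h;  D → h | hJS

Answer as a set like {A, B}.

{P, Y}

Directly nullable (have an ε-rule): {P, Y}.
Not nullable: D, J, S — each has a terminal in every rule's right-hand side or depends on a non-nullable symbol.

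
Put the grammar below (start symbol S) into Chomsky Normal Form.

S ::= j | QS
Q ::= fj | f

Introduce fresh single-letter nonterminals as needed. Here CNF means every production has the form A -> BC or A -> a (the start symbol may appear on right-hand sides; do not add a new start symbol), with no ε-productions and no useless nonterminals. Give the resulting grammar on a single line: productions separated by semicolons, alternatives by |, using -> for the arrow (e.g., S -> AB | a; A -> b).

S -> j | QS; A -> f; B -> j; Q -> f | AB

No ε-productions.
No unit productions to eliminate.
TERM: introduce A -> f, B -> j and substitute in every rule of length ≥2.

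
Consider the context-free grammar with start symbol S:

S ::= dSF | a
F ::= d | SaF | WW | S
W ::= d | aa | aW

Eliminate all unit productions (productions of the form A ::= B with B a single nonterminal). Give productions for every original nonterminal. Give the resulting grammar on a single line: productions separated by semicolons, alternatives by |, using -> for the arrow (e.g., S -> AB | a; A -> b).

S -> a | dSF; F -> a | d | WW | SaF | dSF; W -> d | aW | aa

Unit productions: F->S.
Unit pairs (A ⇒* B via units): (F,S).
S: inherits non-unit rules of {S} → a | dSF.
F: inherits non-unit rules of {F, S} → SaF | WW | a | d | dSF.
W: inherits non-unit rules of {W} → aW | aa | d.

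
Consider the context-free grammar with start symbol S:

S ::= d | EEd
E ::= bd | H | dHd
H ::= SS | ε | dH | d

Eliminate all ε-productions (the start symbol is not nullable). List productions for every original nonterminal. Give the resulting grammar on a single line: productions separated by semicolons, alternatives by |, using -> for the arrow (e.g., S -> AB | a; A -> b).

S -> d | Ed | EEd; E -> H | bd | dd | dHd; H -> d | SS | dH

Nullable set: {E, H}.
S -> EEd: E, E nullable, giving EEd | Ed | d.
E -> H: H nullable, giving H.
E -> dHd: H nullable, giving dHd | dd.
Drop H -> ε.
H -> dH: H nullable, giving d | dH.
Unchanged (no nullable symbols): S -> d; E -> bd; H -> SS; H -> d.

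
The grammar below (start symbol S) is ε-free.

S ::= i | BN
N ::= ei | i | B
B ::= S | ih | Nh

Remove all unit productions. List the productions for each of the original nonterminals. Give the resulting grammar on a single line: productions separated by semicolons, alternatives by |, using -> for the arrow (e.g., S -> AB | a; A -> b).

S -> i | BN; B -> i | BN | Nh | ih; N -> i | BN | Nh | ei | ih

Unit productions: B->S, N->B.
Unit pairs (A ⇒* B via units): (B,S), (N,B), (N,S).
S: inherits non-unit rules of {S} → BN | i.
B: inherits non-unit rules of {B, S} → BN | Nh | i | ih.
N: inherits non-unit rules of {B, N, S} → BN | Nh | ei | i | ih.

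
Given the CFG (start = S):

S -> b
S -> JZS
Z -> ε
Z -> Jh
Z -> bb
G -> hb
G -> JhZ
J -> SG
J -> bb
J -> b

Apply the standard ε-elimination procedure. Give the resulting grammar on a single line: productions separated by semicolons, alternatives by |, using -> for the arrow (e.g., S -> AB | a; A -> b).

S -> b | JS | JZS; G -> Jh | hb | JhZ; J -> b | SG | bb; Z -> Jh | bb

Nullable set: {Z}.
S -> JZS: Z nullable, giving JS | JZS.
G -> JhZ: Z nullable, giving Jh | JhZ.
Drop Z -> ε.
Unchanged (no nullable symbols): S -> b; G -> hb; J -> SG; J -> b; J -> bb; Z -> Jh; Z -> bb.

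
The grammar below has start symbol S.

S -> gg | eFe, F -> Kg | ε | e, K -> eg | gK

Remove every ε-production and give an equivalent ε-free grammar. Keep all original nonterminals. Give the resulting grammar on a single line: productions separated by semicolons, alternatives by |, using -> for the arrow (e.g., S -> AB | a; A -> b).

S -> ee | gg | eFe; F -> e | Kg; K -> eg | gK

Nullable set: {F}.
S -> eFe: F nullable, giving eFe | ee.
Drop F -> ε.
Unchanged (no nullable symbols): S -> gg; F -> Kg; F -> e; K -> eg; K -> gK.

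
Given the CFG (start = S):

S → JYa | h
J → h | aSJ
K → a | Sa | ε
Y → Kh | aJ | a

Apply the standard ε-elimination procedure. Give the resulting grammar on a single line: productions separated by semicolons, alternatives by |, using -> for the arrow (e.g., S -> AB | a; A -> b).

Nullable set: {K}.
Drop K -> ε.
Y -> Kh: K nullable, giving Kh | h.
Unchanged (no nullable symbols): S -> JYa; S -> h; J -> aSJ; J -> h; K -> Sa; K -> a; Y -> a; Y -> aJ.

S -> h | JYa; J -> h | aSJ; K -> a | Sa; Y -> a | h | Kh | aJ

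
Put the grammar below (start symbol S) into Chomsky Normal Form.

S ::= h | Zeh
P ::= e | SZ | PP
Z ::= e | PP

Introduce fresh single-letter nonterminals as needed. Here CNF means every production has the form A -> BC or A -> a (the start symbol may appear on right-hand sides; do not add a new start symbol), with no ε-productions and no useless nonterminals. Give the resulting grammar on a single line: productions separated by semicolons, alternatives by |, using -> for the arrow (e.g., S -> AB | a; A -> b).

S -> h | ZC; A -> e; B -> h; C -> AB; P -> e | PP | SZ; Z -> e | PP

No ε-productions.
No unit productions to eliminate.
TERM: introduce A -> e, B -> h and substitute in every rule of length ≥2.
BIN: S -> ZAB becomes S -> ZC, C -> AB.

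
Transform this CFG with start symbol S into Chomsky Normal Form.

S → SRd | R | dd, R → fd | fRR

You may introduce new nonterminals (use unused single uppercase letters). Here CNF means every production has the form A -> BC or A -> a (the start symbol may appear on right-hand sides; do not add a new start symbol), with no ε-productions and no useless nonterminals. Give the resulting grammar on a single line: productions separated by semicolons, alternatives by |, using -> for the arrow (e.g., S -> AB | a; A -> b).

No ε-productions.
After unit-elimination: S -> dd | fd | SRd | fRR; R -> fd | fRR.
TERM: introduce B -> d, A -> f and substitute in every rule of length ≥2.
BIN: R -> ARR becomes R -> AC, C -> RR; S -> ARR becomes S -> AD, D -> RR; S -> SRB becomes S -> SE, E -> RB.

S -> AB | AD | BB | SE; A -> f; B -> d; C -> RR; D -> RR; E -> RB; R -> AB | AC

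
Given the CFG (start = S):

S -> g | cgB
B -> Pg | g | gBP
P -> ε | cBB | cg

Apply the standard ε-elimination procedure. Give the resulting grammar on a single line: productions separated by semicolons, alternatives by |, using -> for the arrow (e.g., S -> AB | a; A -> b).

S -> g | cgB; B -> g | Pg | gB | gBP; P -> cg | cBB

Nullable set: {P}.
B -> Pg: P nullable, giving Pg | g.
B -> gBP: P nullable, giving gB | gBP.
Drop P -> ε.
Unchanged (no nullable symbols): S -> cgB; S -> g; B -> g; P -> cBB; P -> cg.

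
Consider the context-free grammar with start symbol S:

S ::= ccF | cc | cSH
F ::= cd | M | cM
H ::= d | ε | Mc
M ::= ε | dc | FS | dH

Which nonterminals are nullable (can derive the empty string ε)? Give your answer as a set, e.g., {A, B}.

Directly nullable (have an ε-rule): {H, M}.
F is nullable via F -> M (every symbol on the right is already known nullable).
Not nullable: S — each has a terminal in every rule's right-hand side or depends on a non-nullable symbol.

{F, H, M}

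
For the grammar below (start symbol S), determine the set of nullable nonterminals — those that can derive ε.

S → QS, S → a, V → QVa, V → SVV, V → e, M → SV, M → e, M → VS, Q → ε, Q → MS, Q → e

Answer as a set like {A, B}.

Directly nullable (have an ε-rule): {Q}.
Not nullable: M, S, V — each has a terminal in every rule's right-hand side or depends on a non-nullable symbol.

{Q}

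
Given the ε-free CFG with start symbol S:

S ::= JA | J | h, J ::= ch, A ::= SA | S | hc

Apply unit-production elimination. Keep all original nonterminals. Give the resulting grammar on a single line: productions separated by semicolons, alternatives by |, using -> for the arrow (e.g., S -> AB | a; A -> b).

Unit productions: A->S, S->J.
Unit pairs (A ⇒* B via units): (A,J), (A,S), (S,J).
S: inherits non-unit rules of {J, S} → JA | ch | h.
A: inherits non-unit rules of {A, J, S} → JA | SA | ch | h | hc.
J: inherits non-unit rules of {J} → ch.

S -> h | JA | ch; A -> h | JA | SA | ch | hc; J -> ch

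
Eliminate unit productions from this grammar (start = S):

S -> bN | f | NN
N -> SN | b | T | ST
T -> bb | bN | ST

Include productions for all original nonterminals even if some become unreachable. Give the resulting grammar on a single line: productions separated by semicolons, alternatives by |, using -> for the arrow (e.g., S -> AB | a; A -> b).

Unit productions: N->T.
Unit pairs (A ⇒* B via units): (N,T).
S: inherits non-unit rules of {S} → NN | bN | f.
N: inherits non-unit rules of {N, T} → SN | ST | b | bN | bb.
T: inherits non-unit rules of {T} → ST | bN | bb.

S -> f | NN | bN; N -> b | SN | ST | bN | bb; T -> ST | bN | bb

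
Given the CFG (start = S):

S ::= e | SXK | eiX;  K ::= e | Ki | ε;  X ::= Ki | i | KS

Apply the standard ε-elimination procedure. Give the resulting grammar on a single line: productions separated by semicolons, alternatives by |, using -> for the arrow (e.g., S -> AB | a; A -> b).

S -> e | SX | SXK | eiX; K -> e | i | Ki; X -> S | i | KS | Ki

Nullable set: {K}.
S -> SXK: K nullable, giving SX | SXK.
Drop K -> ε.
K -> Ki: K nullable, giving Ki | i.
X -> KS: K nullable, giving KS | S.
X -> Ki: K nullable, giving Ki | i.
Unchanged (no nullable symbols): S -> e; S -> eiX; K -> e; X -> i.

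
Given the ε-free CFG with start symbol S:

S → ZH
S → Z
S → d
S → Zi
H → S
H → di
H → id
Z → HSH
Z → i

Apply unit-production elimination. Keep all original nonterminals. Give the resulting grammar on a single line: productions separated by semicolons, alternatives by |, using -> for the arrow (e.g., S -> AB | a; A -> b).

S -> d | i | ZH | Zi | HSH; H -> d | i | ZH | Zi | di | id | HSH; Z -> i | HSH

Unit productions: H->S, S->Z.
Unit pairs (A ⇒* B via units): (H,S), (H,Z), (S,Z).
S: inherits non-unit rules of {S, Z} → HSH | ZH | Zi | d | i.
H: inherits non-unit rules of {H, S, Z} → HSH | ZH | Zi | d | di | i | id.
Z: inherits non-unit rules of {Z} → HSH | i.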